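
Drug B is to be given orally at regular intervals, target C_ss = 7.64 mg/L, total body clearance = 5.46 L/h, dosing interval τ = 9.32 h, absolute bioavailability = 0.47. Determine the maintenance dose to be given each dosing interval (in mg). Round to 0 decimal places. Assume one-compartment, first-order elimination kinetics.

At steady state, F × (Dose/τ) = Css × CL.
Dose = Css × CL × τ / F = 7.64 × 5.460 × 9.32 / 0.47 = 827.2 mg

827 mg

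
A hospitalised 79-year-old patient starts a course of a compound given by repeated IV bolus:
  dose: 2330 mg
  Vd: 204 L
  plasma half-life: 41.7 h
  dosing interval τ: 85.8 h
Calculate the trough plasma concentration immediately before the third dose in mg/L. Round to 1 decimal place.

C₀ per dose = Dose / Vd = 2330 / 204 = 11.42 mg/L
k = ln2 / t½ = 0.693147 / 41.7 = 0.01662 h⁻¹
Fraction remaining after one interval: r = e^(−kτ) = e^(−0.01662 × 85.8) = 0.2403
Before dose 3, 2 doses have been given (aged 1τ, 2τ).
C_trough = C₀ × (r + r²) = 11.42 × (0.2403 + 0.05774) = 3.404 mg/L

3.4 mg/L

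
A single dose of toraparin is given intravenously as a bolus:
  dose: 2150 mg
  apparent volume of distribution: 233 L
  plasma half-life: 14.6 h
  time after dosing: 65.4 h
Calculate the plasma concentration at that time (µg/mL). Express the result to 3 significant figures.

C₀ = Dose / Vd = 2150 / 233 = 9.227 mg/L
k = ln2 / t½ = 0.693147 / 14.6 = 0.04748 h⁻¹
C = C₀ · e^(−k·t) = 9.227 × e^(−0.04748 × 65.4)
  = 9.227 × 0.04482 = 0.4136 mg/L
(0.4136 mg/L = 0.4136 µg/mL)

0.414 µg/mL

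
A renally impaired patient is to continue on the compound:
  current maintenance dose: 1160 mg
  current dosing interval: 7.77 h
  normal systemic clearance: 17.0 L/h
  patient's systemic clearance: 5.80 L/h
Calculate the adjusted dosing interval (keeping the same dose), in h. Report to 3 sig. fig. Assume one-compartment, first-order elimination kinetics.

To keep the same average steady-state level, dosing rate must scale with clearance.
CL ratio = 5.80 / 17.0 = 0.3412
New interval (same dose) = 7.77 / 0.3412 = 22.77 h

22.8 h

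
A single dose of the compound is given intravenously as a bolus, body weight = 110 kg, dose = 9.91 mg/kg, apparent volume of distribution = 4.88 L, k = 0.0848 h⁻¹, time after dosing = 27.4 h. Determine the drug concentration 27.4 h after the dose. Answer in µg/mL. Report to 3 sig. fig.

Total dose = 9.91 × 110 = 1090 mg
C₀ = Dose / Vd = 1090 / 4.88 = 223.4 mg/L
C = C₀ · e^(−k·t) = 223.4 × e^(−0.08480 × 27.4)
  = 223.4 × 0.09793 = 21.88 mg/L
(21.88 mg/L = 21.88 µg/mL)

21.9 µg/mL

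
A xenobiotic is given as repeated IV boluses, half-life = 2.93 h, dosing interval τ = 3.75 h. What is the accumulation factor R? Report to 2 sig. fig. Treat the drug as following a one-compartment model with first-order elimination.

k = ln2 / t½ = 0.693147 / 2.93 = 0.2366 h⁻¹
e^(−kτ) = e^(−0.2366 × 3.75) = 0.4118
Accumulation ratio R = 1 / (1 − e^(−kτ)) = 1 / (1 − 0.4118) = 1.700

1.7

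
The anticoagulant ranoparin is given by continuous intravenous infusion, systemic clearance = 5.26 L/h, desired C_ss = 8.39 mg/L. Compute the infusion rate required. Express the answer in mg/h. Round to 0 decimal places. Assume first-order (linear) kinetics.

At steady state, infusion rate R₀ = Css × CL = 8.39 × 5.260 = 44.13 mg/h

44 mg/h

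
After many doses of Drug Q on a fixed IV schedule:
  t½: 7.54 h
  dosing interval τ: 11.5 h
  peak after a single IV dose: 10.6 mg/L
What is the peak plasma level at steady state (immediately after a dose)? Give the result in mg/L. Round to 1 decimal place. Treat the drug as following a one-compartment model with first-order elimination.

k = ln2 / t½ = 0.693147 / 7.54 = 0.09193 h⁻¹
e^(−kτ) = e^(−0.09193 × 11.5) = 0.3474
Accumulation ratio R = 1 / (1 − e^(−kτ)) = 1 / (1 − 0.3474) = 1.532
Steady-state peak = C₀ × R = 10.6 × 1.532 = 16.24 mg/L

16.2 mg/L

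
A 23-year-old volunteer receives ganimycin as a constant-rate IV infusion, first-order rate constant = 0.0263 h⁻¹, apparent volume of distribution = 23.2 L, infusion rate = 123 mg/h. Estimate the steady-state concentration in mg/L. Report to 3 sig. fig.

202 mg/L

CL = k × Vd = 0.02630 × 23.2 = 0.6102 L/h
At steady state Css = R₀ / CL = 123 / 0.6102 = 201.6 mg/L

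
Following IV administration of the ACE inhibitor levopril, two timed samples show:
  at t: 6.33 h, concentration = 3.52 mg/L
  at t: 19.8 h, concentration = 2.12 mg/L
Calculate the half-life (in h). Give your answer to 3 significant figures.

18.4 h

k = ln(C₁/C₂) / (t₂ − t₁) = ln(3.52/2.12) / (19.8 − 6.33)
  = 0.5070 / 13.47 = 0.03764 h⁻¹
t½ = ln2 / k = 0.693147 / 0.03764 = 18.42 h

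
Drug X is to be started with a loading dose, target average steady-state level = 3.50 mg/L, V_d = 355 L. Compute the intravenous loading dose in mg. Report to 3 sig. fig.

LD = Css × Vd = 3.50 × 355 = 1243 mg

1240 mg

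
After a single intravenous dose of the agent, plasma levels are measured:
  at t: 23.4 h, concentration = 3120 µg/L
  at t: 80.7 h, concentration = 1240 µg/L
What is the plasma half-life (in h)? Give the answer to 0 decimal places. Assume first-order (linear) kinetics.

43 h

k = ln(C₁/C₂) / (t₂ − t₁) = ln(3120/1240) / (80.7 − 23.4)
  = 0.9227 / 57.30 = 0.01610 h⁻¹
t½ = ln2 / k = 0.693147 / 0.01610 = 43.05 h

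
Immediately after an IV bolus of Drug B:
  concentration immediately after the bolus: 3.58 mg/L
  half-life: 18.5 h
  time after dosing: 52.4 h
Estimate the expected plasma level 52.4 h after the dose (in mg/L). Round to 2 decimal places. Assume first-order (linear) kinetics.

0.50 mg/L

k = ln2 / t½ = 0.693147 / 18.5 = 0.03747 h⁻¹
C = C₀ · e^(−k·t) = 3.580 × e^(−0.03747 × 52.4)
  = 3.580 × 0.1404 = 0.5026 mg/L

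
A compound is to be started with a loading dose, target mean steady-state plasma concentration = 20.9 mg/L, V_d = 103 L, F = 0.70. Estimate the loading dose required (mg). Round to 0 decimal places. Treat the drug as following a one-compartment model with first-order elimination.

3075 mg

LD = Css × Vd / F = 20.9 × 103 / 0.70 = 3075 mg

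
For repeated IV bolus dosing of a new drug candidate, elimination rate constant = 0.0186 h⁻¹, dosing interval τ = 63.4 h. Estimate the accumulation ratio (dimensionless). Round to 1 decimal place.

1.4

e^(−kτ) = e^(−0.01860 × 63.4) = 0.3075
Accumulation ratio R = 1 / (1 − e^(−kτ)) = 1 / (1 − 0.3075) = 1.444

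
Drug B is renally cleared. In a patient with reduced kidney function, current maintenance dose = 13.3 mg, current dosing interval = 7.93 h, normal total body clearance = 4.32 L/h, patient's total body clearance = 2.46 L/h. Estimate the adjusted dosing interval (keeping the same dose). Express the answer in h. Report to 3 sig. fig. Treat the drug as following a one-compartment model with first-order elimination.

To keep the same average steady-state level, dosing rate must scale with clearance.
CL ratio = 2.46 / 4.32 = 0.5694
New interval (same dose) = 7.93 / 0.5694 = 13.93 h

13.9 h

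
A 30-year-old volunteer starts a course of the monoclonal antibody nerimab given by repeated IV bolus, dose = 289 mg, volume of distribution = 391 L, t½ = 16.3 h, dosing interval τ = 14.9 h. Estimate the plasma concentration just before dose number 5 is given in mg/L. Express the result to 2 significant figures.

C₀ per dose = Dose / Vd = 289 / 391 = 0.7391 mg/L
k = ln2 / t½ = 0.693147 / 16.3 = 0.04252 h⁻¹
Fraction remaining after one interval: r = e^(−kτ) = e^(−0.04252 × 14.9) = 0.5307
Before dose 5, 4 doses have been given (aged 1τ, 2τ, 3τ, 4τ).
C_trough = C₀ × (r + r² + … + r^4) = C₀ × r(1−r^4)/(1−r)
        = 0.7391 × 0.5307 × (1 − 0.07932) / (1 − 0.5307) = 0.7695 mg/L

0.77 mg/L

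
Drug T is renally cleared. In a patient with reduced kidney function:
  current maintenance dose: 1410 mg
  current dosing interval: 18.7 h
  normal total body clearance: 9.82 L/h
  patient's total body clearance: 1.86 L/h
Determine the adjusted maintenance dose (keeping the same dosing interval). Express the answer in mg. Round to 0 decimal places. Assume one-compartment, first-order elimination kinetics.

To keep the same average steady-state level, dosing rate must scale with clearance.
CL ratio = 1.86 / 9.82 = 0.1894
New dose (same interval) = 1410 × 0.1894 = 267.1 mg

267 mg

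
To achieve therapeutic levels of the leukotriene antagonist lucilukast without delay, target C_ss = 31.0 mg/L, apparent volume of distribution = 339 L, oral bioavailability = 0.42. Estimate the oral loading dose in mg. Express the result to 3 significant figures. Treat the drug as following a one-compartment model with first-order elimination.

LD = Css × Vd / F = 31.0 × 339 / 0.42 = 25020 mg

25000 mg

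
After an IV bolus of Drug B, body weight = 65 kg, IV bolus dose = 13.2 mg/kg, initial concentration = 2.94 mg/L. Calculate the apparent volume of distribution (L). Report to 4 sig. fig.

291.8 L

Dose = 13.2 × 65 = 858.0 mg
Vd = Dose / C₀ = 858.0 / 2.94 = 291.8 L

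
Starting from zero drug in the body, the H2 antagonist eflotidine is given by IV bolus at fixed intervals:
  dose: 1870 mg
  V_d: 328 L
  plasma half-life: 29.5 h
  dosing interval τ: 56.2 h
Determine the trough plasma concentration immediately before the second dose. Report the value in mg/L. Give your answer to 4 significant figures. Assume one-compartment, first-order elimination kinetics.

C₀ per dose = Dose / Vd = 1870 / 328 = 5.701 mg/L
k = ln2 / t½ = 0.693147 / 29.5 = 0.02350 h⁻¹
Fraction remaining after one interval: r = e^(−kτ) = e^(−0.02350 × 56.2) = 0.2669
Before dose 2, 1 dose has been given (aged 1τ).
C_trough = C₀ × r = 5.701 × 0.2669 = 1.522 mg/L

1.522 mg/L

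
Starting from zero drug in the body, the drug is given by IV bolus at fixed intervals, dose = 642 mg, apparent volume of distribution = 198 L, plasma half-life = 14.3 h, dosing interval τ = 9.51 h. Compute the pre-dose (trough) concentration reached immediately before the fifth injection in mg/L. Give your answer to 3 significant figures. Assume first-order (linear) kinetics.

C₀ per dose = Dose / Vd = 642 / 198 = 3.242 mg/L
k = ln2 / t½ = 0.693147 / 14.3 = 0.04847 h⁻¹
Fraction remaining after one interval: r = e^(−kτ) = e^(−0.04847 × 9.51) = 0.6307
Before dose 5, 4 doses have been given (aged 1τ, 2τ, 3τ, 4τ).
C_trough = C₀ × (r + r² + … + r^4) = C₀ × r(1−r^4)/(1−r)
        = 3.242 × 0.6307 × (1 − 0.1582) / (1 − 0.6307) = 4.661 mg/L

4.66 mg/L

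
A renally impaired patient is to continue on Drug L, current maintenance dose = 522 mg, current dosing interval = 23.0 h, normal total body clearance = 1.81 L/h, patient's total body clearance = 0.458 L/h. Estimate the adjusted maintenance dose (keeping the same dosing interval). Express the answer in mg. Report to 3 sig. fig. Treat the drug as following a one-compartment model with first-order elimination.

To keep the same average steady-state level, dosing rate must scale with clearance.
CL ratio = 0.458 / 1.81 = 0.2530
New dose (same interval) = 522 × 0.2530 = 132.1 mg

132 mg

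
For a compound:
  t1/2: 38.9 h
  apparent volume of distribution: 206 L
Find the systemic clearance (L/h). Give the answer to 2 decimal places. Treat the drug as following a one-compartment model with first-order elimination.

k = ln2 / t½ = 0.693147 / 38.9 = 0.01782 h⁻¹
CL = k × Vd = 0.01782 × 206 = 3.671 L/h

3.67 L/h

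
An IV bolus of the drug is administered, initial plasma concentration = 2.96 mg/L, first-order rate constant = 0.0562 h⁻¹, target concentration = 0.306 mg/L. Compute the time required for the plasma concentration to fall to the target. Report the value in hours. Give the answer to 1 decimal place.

t = ln(C₀ / C) / k = ln(2.960 / 0.306) / 0.05620
  = ln(9.673) / 0.05620 = 2.269 / 0.05620 = 40.37 h

40.4 h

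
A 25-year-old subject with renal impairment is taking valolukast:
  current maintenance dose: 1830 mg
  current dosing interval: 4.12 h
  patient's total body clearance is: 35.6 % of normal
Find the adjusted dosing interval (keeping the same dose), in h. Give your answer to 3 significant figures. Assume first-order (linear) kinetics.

11.6 h

To keep the same average steady-state level, dosing rate must scale with clearance.
CL ratio = 35.6 / 100 = 0.3560
New interval (same dose) = 4.12 / 0.3560 = 11.57 h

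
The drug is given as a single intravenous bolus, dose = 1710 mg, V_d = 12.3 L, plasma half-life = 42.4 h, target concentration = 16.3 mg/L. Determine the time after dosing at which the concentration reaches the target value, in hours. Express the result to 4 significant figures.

C₀ = Dose / Vd = 1710 / 12.3 = 139.0 mg/L
k = ln2 / t½ = 0.693147 / 42.4 = 0.01635 h⁻¹
t = ln(C₀ / C) / k = ln(139.0 / 16.3) / 0.01635
  = ln(8.528) / 0.01635 = 2.143 / 0.01635 = 131.1 h

131.1 h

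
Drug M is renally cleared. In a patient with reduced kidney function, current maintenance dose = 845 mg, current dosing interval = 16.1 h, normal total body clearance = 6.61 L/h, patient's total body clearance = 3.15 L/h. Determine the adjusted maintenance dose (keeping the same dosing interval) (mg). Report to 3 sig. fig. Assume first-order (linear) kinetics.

To keep the same average steady-state level, dosing rate must scale with clearance.
CL ratio = 3.15 / 6.61 = 0.4766
New dose (same interval) = 845 × 0.4766 = 402.7 mg

403 mg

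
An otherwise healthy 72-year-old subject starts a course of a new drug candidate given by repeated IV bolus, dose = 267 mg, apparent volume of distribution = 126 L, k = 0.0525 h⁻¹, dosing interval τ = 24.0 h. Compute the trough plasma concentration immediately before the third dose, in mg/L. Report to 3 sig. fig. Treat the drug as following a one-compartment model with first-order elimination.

C₀ per dose = Dose / Vd = 267 / 126 = 2.119 mg/L
Fraction remaining after one interval: r = e^(−kτ) = e^(−0.05250 × 24.0) = 0.2837
Before dose 3, 2 doses have been given (aged 1τ, 2τ).
C_trough = C₀ × (r + r²) = 2.119 × (0.2837 + 0.08049) = 0.7717 mg/L

0.772 mg/L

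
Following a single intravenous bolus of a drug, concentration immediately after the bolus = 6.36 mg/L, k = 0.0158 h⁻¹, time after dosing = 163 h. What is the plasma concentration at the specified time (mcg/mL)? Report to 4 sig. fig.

0.4841 mcg/mL

C = C₀ · e^(−k·t) = 6.360 × e^(−0.01580 × 163)
  = 6.360 × 0.07612 = 0.4841 mg/L
(0.4841 mg/L = 0.4841 mcg/mL)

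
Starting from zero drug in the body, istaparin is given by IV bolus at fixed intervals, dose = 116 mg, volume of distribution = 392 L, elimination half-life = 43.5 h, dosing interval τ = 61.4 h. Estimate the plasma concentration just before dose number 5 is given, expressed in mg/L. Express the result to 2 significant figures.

C₀ per dose = Dose / Vd = 116 / 392 = 0.2959 mg/L
k = ln2 / t½ = 0.693147 / 43.5 = 0.01593 h⁻¹
Fraction remaining after one interval: r = e^(−kτ) = e^(−0.01593 × 61.4) = 0.3760
Before dose 5, 4 doses have been given (aged 1τ, 2τ, 3τ, 4τ).
C_trough = C₀ × (r + r² + … + r^4) = C₀ × r(1−r^4)/(1−r)
        = 0.2959 × 0.3760 × (1 − 0.01999) / (1 − 0.3760) = 0.1747 mg/L

0.17 mg/L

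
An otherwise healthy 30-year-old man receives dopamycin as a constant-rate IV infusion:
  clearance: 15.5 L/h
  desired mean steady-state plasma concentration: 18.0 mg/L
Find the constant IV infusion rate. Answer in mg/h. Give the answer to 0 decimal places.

279 mg/h

At steady state, infusion rate R₀ = Css × CL = 18.0 × 15.50 = 279.0 mg/h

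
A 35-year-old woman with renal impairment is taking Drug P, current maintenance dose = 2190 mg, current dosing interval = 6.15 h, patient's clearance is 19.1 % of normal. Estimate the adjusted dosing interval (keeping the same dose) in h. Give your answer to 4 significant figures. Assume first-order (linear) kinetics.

32.20 h

To keep the same average steady-state level, dosing rate must scale with clearance.
CL ratio = 19.1 / 100 = 0.1910
New interval (same dose) = 6.15 / 0.1910 = 32.20 h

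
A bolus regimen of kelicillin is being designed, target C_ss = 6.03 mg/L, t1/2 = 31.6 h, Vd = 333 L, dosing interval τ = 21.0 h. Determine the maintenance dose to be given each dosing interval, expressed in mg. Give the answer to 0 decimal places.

925 mg

k = ln2 / t½ = 0.693147 / 31.6 = 0.02194 h⁻¹
CL = k × Vd = 0.02194 × 333 = 7.306 L/h
At steady state, Dose/τ = Css × CL.
Dose = Css × CL × τ = 6.03 × 7.306 × 21.0 = 925.2 mg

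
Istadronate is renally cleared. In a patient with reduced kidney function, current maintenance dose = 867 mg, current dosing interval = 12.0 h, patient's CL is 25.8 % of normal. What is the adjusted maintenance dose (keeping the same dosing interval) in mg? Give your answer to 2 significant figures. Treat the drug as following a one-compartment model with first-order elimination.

To keep the same average steady-state level, dosing rate must scale with clearance.
CL ratio = 25.8 / 100 = 0.2580
New dose (same interval) = 867 × 0.2580 = 223.7 mg

220 mg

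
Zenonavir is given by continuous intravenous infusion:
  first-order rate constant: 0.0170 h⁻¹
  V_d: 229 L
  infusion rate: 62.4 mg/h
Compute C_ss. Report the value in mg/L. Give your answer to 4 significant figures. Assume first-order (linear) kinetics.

16.03 mg/L

CL = k × Vd = 0.01700 × 229 = 3.893 L/h
At steady state Css = R₀ / CL = 62.4 / 3.893 = 16.03 mg/L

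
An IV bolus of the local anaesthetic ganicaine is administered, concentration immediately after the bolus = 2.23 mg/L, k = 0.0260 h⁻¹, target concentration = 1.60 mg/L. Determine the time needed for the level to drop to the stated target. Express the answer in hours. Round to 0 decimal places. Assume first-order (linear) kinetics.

13 h

t = ln(C₀ / C) / k = ln(2.230 / 1.60) / 0.02600
  = ln(1.394) / 0.02600 = 0.3322 / 0.02600 = 12.78 h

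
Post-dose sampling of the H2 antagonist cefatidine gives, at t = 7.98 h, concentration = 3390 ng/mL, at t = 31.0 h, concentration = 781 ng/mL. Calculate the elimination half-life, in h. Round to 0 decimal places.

11 h

k = ln(C₁/C₂) / (t₂ − t₁) = ln(3390/781) / (31.0 − 7.98)
  = 1.468 / 23.02 = 0.06377 h⁻¹
t½ = ln2 / k = 0.693147 / 0.06377 = 10.87 h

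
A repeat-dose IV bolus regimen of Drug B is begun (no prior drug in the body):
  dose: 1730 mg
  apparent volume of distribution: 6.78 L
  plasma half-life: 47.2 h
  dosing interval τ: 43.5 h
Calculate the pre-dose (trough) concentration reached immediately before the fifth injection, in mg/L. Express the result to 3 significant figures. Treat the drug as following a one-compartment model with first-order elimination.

263 mg/L

C₀ per dose = Dose / Vd = 1730 / 6.78 = 255.2 mg/L
k = ln2 / t½ = 0.693147 / 47.2 = 0.01469 h⁻¹
Fraction remaining after one interval: r = e^(−kτ) = e^(−0.01469 × 43.5) = 0.5278
Before dose 5, 4 doses have been given (aged 1τ, 2τ, 3τ, 4τ).
C_trough = C₀ × (r + r² + … + r^4) = C₀ × r(1−r^4)/(1−r)
        = 255.2 × 0.5278 × (1 − 0.07760) / (1 − 0.5278) = 263.1 mg/L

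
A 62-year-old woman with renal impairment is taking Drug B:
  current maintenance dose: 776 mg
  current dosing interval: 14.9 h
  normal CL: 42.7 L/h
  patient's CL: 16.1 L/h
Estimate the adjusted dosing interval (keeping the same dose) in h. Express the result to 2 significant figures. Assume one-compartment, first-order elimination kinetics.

To keep the same average steady-state level, dosing rate must scale with clearance.
CL ratio = 16.1 / 42.7 = 0.3770
New interval (same dose) = 14.9 / 0.3770 = 39.52 h

40 h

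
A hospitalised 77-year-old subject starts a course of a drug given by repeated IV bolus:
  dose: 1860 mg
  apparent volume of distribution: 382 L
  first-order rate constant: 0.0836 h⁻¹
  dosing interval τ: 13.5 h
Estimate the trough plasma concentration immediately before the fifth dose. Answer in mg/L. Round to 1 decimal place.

C₀ per dose = Dose / Vd = 1860 / 382 = 4.869 mg/L
Fraction remaining after one interval: r = e^(−kτ) = e^(−0.08360 × 13.5) = 0.3235
Before dose 5, 4 doses have been given (aged 1τ, 2τ, 3τ, 4τ).
C_trough = C₀ × (r + r² + … + r^4) = C₀ × r(1−r^4)/(1−r)
        = 4.869 × 0.3235 × (1 − 0.01095) / (1 − 0.3235) = 2.303 mg/L

2.3 mg/L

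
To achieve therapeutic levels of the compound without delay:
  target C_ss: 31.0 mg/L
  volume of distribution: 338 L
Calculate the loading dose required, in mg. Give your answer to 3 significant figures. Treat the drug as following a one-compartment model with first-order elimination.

LD = Css × Vd = 31.0 × 338 = 10480 mg

10500 mg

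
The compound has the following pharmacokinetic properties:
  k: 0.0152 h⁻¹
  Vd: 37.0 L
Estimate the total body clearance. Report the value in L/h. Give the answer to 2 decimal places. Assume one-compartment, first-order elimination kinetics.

CL = k × Vd = 0.0152 × 37.0 = 0.5624 L/h

0.56 L/h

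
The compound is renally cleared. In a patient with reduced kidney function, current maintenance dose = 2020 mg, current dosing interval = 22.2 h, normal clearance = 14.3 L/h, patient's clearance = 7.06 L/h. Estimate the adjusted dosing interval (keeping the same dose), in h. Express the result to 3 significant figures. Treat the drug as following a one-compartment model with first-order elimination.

To keep the same average steady-state level, dosing rate must scale with clearance.
CL ratio = 7.06 / 14.3 = 0.4937
New interval (same dose) = 22.2 / 0.4937 = 44.97 h

45.0 h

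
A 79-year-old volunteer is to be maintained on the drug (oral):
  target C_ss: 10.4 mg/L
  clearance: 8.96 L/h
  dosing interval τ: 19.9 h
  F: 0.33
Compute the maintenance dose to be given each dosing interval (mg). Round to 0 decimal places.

5619 mg

At steady state, F × (Dose/τ) = Css × CL.
Dose = Css × CL × τ / F = 10.4 × 8.960 × 19.9 / 0.33 = 5619 mg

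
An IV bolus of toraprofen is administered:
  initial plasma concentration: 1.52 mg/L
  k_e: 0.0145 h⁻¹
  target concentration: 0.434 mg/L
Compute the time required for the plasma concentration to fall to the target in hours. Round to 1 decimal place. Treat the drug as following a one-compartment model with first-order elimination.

t = ln(C₀ / C) / k = ln(1.520 / 0.434) / 0.01450
  = ln(3.502) / 0.01450 = 1.253 / 0.01450 = 86.41 h

86.4 h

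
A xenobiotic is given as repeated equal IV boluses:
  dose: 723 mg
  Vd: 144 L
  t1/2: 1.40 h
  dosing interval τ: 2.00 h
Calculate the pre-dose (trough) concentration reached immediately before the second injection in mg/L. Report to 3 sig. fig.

1.87 mg/L

C₀ per dose = Dose / Vd = 723 / 144 = 5.021 mg/L
k = ln2 / t½ = 0.693147 / 1.40 = 0.4951 h⁻¹
Fraction remaining after one interval: r = e^(−kτ) = e^(−0.4951 × 2.00) = 0.3715
Before dose 2, 1 dose has been given (aged 1τ).
C_trough = C₀ × r = 5.021 × 0.3715 = 1.865 mg/L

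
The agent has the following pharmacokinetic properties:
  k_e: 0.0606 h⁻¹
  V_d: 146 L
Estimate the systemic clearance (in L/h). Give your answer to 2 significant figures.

CL = k × Vd = 0.0606 × 146 = 8.848 L/h

8.8 L/h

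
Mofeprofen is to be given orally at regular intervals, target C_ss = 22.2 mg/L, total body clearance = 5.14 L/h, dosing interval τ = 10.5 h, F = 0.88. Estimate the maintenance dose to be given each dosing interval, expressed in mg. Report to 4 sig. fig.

1362 mg

At steady state, F × (Dose/τ) = Css × CL.
Dose = Css × CL × τ / F = 22.2 × 5.140 × 10.5 / 0.88 = 1362 mg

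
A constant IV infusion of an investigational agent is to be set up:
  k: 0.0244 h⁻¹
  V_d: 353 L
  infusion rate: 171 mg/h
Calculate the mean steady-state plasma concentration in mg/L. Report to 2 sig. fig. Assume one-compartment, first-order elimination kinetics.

CL = k × Vd = 0.02440 × 353 = 8.613 L/h
At steady state Css = R₀ / CL = 171 / 8.613 = 19.85 mg/L

20 mg/L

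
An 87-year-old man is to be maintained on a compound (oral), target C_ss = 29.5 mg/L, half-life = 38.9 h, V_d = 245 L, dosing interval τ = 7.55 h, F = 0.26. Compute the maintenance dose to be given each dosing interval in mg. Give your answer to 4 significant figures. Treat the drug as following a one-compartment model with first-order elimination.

3740 mg

k = ln2 / t½ = 0.693147 / 38.9 = 0.01782 h⁻¹
CL = k × Vd = 0.01782 × 245 = 4.366 L/h
At steady state, F × (Dose/τ) = Css × CL.
Dose = Css × CL × τ / F = 29.5 × 4.366 × 7.55 / 0.26 = 3740 mg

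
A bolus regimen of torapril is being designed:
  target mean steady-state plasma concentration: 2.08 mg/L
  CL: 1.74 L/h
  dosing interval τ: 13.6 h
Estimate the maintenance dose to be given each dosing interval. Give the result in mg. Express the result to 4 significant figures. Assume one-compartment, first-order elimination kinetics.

49.22 mg

At steady state, Dose/τ = Css × CL.
Dose = Css × CL × τ = 2.08 × 1.740 × 13.6 = 49.22 mg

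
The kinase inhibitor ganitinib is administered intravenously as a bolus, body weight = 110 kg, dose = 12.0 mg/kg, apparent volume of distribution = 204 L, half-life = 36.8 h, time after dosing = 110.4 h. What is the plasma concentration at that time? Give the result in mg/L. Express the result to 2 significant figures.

Total dose = 12.0 × 110 = 1320 mg
C₀ = Dose / Vd = 1320 / 204 = 6.471 mg/L
k = ln2 / t½ = 0.693147 / 36.8 = 0.01884 h⁻¹
t / t½ = 110.4 / 36.8 = 3 half-lives
C = C₀ × (1/2)^3 = 6.471 × 0.1250 = 0.8089 mg/L

0.81 mg/L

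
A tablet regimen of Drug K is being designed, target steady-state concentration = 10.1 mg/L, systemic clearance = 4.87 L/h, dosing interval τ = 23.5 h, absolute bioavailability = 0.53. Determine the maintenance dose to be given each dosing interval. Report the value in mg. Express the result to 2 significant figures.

At steady state, F × (Dose/τ) = Css × CL.
Dose = Css × CL × τ / F = 10.1 × 4.870 × 23.5 / 0.53 = 2181 mg

2200 mg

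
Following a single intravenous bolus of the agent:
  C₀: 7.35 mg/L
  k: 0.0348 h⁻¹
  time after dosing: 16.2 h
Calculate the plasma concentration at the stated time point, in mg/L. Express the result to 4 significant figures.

C = C₀ · e^(−k·t) = 7.350 × e^(−0.03480 × 16.2)
  = 7.350 × 0.5691 = 4.183 mg/L

4.183 mg/L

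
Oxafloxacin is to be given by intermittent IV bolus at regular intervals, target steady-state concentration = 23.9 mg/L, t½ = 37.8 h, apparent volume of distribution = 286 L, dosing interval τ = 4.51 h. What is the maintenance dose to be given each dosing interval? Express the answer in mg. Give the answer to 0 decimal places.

k = ln2 / t½ = 0.693147 / 37.8 = 0.01834 h⁻¹
CL = k × Vd = 0.01834 × 286 = 5.245 L/h
At steady state, Dose/τ = Css × CL.
Dose = Css × CL × τ = 23.9 × 5.245 × 4.51 = 565.4 mg

565 mg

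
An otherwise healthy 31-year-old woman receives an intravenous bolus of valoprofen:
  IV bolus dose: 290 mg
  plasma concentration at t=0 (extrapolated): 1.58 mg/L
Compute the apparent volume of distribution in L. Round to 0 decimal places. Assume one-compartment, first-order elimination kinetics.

Vd = Dose / C₀ = 290.0 / 1.58 = 183.5 L

184 L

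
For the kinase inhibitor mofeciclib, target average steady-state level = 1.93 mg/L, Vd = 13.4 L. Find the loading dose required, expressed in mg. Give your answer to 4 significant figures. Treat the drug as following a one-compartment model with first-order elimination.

25.86 mg

LD = Css × Vd = 1.93 × 13.4 = 25.86 mg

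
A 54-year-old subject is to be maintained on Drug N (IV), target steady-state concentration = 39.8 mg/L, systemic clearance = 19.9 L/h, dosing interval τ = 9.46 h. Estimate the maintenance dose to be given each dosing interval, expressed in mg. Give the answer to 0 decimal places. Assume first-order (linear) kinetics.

7493 mg

At steady state, Dose/τ = Css × CL.
Dose = Css × CL × τ = 39.8 × 19.90 × 9.46 = 7493 mg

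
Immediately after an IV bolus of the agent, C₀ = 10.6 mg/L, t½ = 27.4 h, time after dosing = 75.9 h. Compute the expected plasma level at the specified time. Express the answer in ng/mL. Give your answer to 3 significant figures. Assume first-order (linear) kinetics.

1550 ng/mL

k = ln2 / t½ = 0.693147 / 27.4 = 0.02530 h⁻¹
C = C₀ · e^(−k·t) = 10.60 × e^(−0.02530 × 75.9)
  = 10.60 × 0.1466 = 1.554 mg/L
Convert: 1.554 mg/L × 1000 = 1554 ng/mL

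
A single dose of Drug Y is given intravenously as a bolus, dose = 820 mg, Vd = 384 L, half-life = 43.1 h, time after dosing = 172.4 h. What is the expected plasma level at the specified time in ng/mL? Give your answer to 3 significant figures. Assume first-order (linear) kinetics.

133 ng/mL

C₀ = Dose / Vd = 820.0 / 384 = 2.135 mg/L
k = ln2 / t½ = 0.693147 / 43.1 = 0.01608 h⁻¹
t / t½ = 172.4 / 43.1 = 4 half-lives
C = C₀ × (1/2)^4 = 2.135 × 0.06250 = 0.1334 mg/L
Convert: 0.1334 mg/L × 1000 = 133.4 ng/mL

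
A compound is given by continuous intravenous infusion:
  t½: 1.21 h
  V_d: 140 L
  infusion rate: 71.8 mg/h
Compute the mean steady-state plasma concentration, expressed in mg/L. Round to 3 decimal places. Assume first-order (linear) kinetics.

0.895 mg/L

k = ln2 / t½ = 0.693147 / 1.21 = 0.5728 h⁻¹
CL = k × Vd = 0.5728 × 140 = 80.19 L/h
At steady state Css = R₀ / CL = 71.8 / 80.19 = 0.8954 mg/L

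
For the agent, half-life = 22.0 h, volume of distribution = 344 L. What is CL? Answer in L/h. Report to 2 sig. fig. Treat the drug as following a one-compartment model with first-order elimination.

k = ln2 / t½ = 0.693147 / 22.0 = 0.03151 h⁻¹
CL = k × Vd = 0.03151 × 344 = 10.84 L/h

11 L/h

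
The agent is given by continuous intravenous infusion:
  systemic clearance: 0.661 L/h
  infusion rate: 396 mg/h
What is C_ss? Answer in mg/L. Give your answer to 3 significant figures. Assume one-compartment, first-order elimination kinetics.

At steady state Css = R₀ / CL = 396 / 0.6610 = 599.1 mg/L

599 mg/L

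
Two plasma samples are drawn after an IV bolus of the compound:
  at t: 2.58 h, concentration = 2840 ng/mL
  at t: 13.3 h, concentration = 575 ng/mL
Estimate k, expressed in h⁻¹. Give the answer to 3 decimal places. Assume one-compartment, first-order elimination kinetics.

k = ln(C₁/C₂) / (t₂ − t₁) = ln(2840/575) / (13.3 − 2.58)
  = 1.597 / 10.72 = 0.1490 h⁻¹

0.149 h⁻¹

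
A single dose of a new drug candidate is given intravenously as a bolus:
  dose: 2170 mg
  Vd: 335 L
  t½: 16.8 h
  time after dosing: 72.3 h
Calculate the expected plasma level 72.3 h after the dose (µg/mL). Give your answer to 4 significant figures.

C₀ = Dose / Vd = 2170 / 335 = 6.478 mg/L
k = ln2 / t½ = 0.693147 / 16.8 = 0.04126 h⁻¹
C = C₀ · e^(−k·t) = 6.478 × e^(−0.04126 × 72.3)
  = 6.478 × 0.05064 = 0.3280 mg/L
(0.3280 mg/L = 0.3280 µg/mL)

0.3280 µg/mL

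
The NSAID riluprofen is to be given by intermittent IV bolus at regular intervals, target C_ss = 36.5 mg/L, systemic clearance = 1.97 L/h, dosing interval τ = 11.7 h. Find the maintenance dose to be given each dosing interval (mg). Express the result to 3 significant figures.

At steady state, Dose/τ = Css × CL.
Dose = Css × CL × τ = 36.5 × 1.970 × 11.7 = 841.3 mg

841 mg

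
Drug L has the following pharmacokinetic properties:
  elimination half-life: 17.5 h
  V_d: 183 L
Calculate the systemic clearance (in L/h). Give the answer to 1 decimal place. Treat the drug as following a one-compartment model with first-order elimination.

7.2 L/h

k = ln2 / t½ = 0.693147 / 17.5 = 0.03961 h⁻¹
CL = k × Vd = 0.03961 × 183 = 7.249 L/h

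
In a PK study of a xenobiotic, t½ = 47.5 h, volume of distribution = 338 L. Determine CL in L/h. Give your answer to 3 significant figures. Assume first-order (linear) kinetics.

4.93 L/h

k = ln2 / t½ = 0.693147 / 47.5 = 0.01459 h⁻¹
CL = k × Vd = 0.01459 × 338 = 4.931 L/h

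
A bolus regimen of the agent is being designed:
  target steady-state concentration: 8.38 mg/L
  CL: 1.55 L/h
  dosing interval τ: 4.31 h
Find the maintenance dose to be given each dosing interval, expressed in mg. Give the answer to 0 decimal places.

56 mg

At steady state, Dose/τ = Css × CL.
Dose = Css × CL × τ = 8.38 × 1.550 × 4.31 = 55.98 mg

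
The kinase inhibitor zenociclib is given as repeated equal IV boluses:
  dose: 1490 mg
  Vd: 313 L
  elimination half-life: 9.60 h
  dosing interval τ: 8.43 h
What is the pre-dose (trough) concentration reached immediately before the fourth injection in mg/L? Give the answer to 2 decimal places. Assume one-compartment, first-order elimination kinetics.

4.77 mg/L

C₀ per dose = Dose / Vd = 1490 / 313 = 4.760 mg/L
k = ln2 / t½ = 0.693147 / 9.60 = 0.07220 h⁻¹
Fraction remaining after one interval: r = e^(−kτ) = e^(−0.07220 × 8.43) = 0.5441
Before dose 4, 3 doses have been given (aged 1τ, 2τ, 3τ).
C_trough = C₀ × (r + r² + … + r^3) = C₀ × r(1−r^3)/(1−r)
        = 4.760 × 0.5441 × (1 − 0.1611) / (1 − 0.5441) = 4.766 mg/L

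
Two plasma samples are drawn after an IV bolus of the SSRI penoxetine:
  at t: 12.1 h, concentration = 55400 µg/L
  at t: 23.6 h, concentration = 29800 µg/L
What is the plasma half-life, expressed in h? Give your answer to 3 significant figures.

k = ln(C₁/C₂) / (t₂ − t₁) = ln(55400/29800) / (23.6 − 12.1)
  = 0.6201 / 11.50 = 0.05392 h⁻¹
t½ = ln2 / k = 0.693147 / 0.05392 = 12.86 h

12.9 h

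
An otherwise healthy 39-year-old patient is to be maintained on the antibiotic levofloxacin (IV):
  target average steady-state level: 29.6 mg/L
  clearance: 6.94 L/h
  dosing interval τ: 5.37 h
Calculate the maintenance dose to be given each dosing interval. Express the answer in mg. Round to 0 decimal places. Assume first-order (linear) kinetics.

At steady state, Dose/τ = Css × CL.
Dose = Css × CL × τ = 29.6 × 6.940 × 5.37 = 1103 mg

1103 mg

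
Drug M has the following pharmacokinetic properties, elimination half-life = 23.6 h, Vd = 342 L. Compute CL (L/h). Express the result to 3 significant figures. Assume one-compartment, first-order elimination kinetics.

10.0 L/h

k = ln2 / t½ = 0.693147 / 23.6 = 0.02937 h⁻¹
CL = k × Vd = 0.02937 × 342 = 10.04 L/h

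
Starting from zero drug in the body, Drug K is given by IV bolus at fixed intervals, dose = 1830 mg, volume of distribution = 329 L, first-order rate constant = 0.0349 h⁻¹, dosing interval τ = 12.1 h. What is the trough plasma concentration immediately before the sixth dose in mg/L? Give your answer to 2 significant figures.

C₀ per dose = Dose / Vd = 1830 / 329 = 5.562 mg/L
Fraction remaining after one interval: r = e^(−kτ) = e^(−0.03490 × 12.1) = 0.6555
Before dose 6, 5 doses have been given (aged 1τ, 2τ, 3τ, 4τ, 5τ).
C_trough = C₀ × (r + r² + … + r^5) = C₀ × r(1−r^5)/(1−r)
        = 5.562 × 0.6555 × (1 − 0.1210) / (1 − 0.6555) = 9.303 mg/L

9.3 mg/L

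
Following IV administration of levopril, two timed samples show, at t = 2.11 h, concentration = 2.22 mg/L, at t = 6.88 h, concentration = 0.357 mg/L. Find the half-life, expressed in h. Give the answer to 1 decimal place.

1.8 h

k = ln(C₁/C₂) / (t₂ − t₁) = ln(2.22/0.357) / (6.88 − 2.11)
  = 1.828 / 4.770 = 0.3832 h⁻¹
t½ = ln2 / k = 0.693147 / 0.3832 = 1.809 h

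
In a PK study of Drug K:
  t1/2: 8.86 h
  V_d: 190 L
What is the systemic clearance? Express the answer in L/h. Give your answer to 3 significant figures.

k = ln2 / t½ = 0.693147 / 8.86 = 0.07823 h⁻¹
CL = k × Vd = 0.07823 × 190 = 14.86 L/h

14.9 L/h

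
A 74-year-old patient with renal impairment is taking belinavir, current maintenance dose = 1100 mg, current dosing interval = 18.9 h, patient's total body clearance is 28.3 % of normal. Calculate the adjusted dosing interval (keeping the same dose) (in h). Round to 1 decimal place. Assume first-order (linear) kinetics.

To keep the same average steady-state level, dosing rate must scale with clearance.
CL ratio = 28.3 / 100 = 0.2830
New interval (same dose) = 18.9 / 0.2830 = 66.78 h

66.8 h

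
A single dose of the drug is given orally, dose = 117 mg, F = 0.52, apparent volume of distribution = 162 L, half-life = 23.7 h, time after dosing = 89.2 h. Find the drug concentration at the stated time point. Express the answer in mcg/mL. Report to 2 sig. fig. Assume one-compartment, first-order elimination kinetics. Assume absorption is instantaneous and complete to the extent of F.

Amount reaching circulation = F × Dose = 0.52 × 117.0 = 60.84 mg
C₀ = F·Dose / Vd = 60.84 / 162 = 0.3756 mg/L
k = ln2 / t½ = 0.693147 / 23.7 = 0.02925 h⁻¹
C = C₀ · e^(−k·t) = 0.3756 × e^(−0.02925 × 89.2)
  = 0.3756 × 0.07360 = 0.02764 mg/L
(0.02764 mg/L = 0.02764 mcg/mL)

0.028 mcg/mL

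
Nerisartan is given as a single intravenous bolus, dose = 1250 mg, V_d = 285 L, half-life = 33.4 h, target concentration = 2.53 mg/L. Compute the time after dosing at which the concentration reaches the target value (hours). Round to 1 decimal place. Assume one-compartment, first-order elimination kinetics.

C₀ = Dose / Vd = 1250 / 285 = 4.386 mg/L
k = ln2 / t½ = 0.693147 / 33.4 = 0.02075 h⁻¹
t = ln(C₀ / C) / k = ln(4.386 / 2.53) / 0.02075
  = ln(1.734) / 0.02075 = 0.5504 / 0.02075 = 26.53 h

26.5 h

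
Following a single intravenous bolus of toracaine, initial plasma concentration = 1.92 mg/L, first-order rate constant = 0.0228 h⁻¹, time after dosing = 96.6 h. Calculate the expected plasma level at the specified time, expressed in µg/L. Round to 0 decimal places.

212 µg/L

C = C₀ · e^(−k·t) = 1.920 × e^(−0.02280 × 96.6)
  = 1.920 × 0.1105 = 0.2122 mg/L
Convert: 0.2122 mg/L × 1000 = 212.2 µg/L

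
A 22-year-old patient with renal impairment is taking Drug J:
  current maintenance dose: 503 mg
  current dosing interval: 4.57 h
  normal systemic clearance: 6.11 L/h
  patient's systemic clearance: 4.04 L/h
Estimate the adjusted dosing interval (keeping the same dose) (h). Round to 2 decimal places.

To keep the same average steady-state level, dosing rate must scale with clearance.
CL ratio = 4.04 / 6.11 = 0.6612
New interval (same dose) = 4.57 / 0.6612 = 6.912 h

6.91 h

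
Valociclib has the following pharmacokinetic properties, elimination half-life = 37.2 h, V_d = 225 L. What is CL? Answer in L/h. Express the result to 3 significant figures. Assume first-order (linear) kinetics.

k = ln2 / t½ = 0.693147 / 37.2 = 0.01863 h⁻¹
CL = k × Vd = 0.01863 × 225 = 4.192 L/h

4.19 L/h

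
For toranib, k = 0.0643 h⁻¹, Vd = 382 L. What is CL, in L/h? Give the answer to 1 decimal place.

CL = k × Vd = 0.0643 × 382 = 24.56 L/h

24.6 L/h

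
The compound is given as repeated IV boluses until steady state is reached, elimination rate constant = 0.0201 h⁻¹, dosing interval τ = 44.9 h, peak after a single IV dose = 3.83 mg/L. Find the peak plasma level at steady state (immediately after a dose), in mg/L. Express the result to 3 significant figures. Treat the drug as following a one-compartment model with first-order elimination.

e^(−kτ) = e^(−0.02010 × 44.9) = 0.4056
Accumulation ratio R = 1 / (1 − e^(−kτ)) = 1 / (1 − 0.4056) = 1.682
Steady-state peak = C₀ × R = 3.83 × 1.682 = 6.442 mg/L

6.44 mg/L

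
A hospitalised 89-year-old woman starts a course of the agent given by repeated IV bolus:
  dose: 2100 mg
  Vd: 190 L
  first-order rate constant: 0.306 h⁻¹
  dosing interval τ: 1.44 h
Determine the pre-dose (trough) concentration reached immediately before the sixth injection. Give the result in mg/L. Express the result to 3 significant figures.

17.8 mg/L

C₀ per dose = Dose / Vd = 2100 / 190 = 11.05 mg/L
Fraction remaining after one interval: r = e^(−kτ) = e^(−0.3060 × 1.44) = 0.6436
Before dose 6, 5 doses have been given (aged 1τ, 2τ, 3τ, 4τ, 5τ).
C_trough = C₀ × (r + r² + … + r^5) = C₀ × r(1−r^5)/(1−r)
        = 11.05 × 0.6436 × (1 − 0.1104) / (1 − 0.6436) = 17.75 mg/L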